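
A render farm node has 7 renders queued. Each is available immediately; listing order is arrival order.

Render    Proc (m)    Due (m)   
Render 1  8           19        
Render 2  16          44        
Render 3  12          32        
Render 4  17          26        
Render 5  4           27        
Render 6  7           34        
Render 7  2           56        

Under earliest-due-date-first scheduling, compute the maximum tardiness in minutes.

EDD (increasing due date): Render 1 Render 4 Render 5 Render 3 Render 6 Render 2 Render 7.
Render 1: 0→8, due 19, tardiness 0
Render 4: 8→25, due 26, tardiness 0
Render 5: 25→29, due 27, tardiness 2
Render 3: 29→41, due 32, tardiness 9
Render 6: 41→48, due 34, tardiness 14
Render 2: 48→64, due 44, tardiness 20
Render 7: 64→66, due 56, tardiness 10
Maximum = 20.

20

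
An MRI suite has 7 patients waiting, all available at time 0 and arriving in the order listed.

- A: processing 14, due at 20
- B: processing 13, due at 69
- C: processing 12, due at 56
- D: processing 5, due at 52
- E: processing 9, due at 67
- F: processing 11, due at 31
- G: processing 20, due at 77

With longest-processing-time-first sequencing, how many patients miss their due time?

5

LPT (decreasing processing time): G A B C F E D.
G: 0→20, due 77, tardiness 0
A: 20→34, due 20, tardiness 14
B: 34→47, due 69, tardiness 0
C: 47→59, due 56, tardiness 3
F: 59→70, due 31, tardiness 39
E: 70→79, due 67, tardiness 12
D: 79→84, due 52, tardiness 32
Late patients: 5.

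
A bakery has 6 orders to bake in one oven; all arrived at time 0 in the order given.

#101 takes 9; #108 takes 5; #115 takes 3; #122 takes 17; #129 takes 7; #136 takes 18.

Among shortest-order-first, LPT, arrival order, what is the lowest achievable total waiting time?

SPT (increasing processing time): #115 #108 #129 #101 #122 #136.
#115: waits 0, runs 0→3
#108: waits 3, runs 3→8
#129: waits 8, runs 8→15
#101: waits 15, runs 15→24
#122: waits 24, runs 24→41
#136: waits 41, runs 41→59
Sum = 0+3+8+15+24+41 = 91.
LPT (decreasing processing time): #136 #122 #101 #129 #108 #115.
#136: waits 0, runs 0→18
#122: waits 18, runs 18→35
#101: waits 35, runs 35→44
#129: waits 44, runs 44→51
#108: waits 51, runs 51→56
#115: waits 56, runs 56→59
Sum = 0+18+35+44+51+56 = 204.
FIFO (arrival order): #101 #108 #115 #122 #129 #136.
#101: waits 0, runs 0→9
#108: waits 9, runs 9→14
#115: waits 14, runs 14→17
#122: waits 17, runs 17→34
#129: waits 34, runs 34→41
#136: waits 41, runs 41→59
Sum = 0+9+14+17+34+41 = 115.
SPT 91, LPT 204, FIFO 115 → minimum 91.

91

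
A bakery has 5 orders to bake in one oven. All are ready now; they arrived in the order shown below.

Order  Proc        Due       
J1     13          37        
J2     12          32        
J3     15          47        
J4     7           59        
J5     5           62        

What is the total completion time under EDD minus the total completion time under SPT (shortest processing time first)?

EDD (increasing due date): J2 J1 J3 J4 J5.
J2: 0→12
J1: 12→25
J3: 25→40
J4: 40→47
J5: 47→52
Sum = 12+25+40+47+52 = 176.
SPT (increasing processing time): J5 J4 J2 J1 J3.
J5: 0→5
J4: 5→12
J2: 12→24
J1: 24→37
J3: 37→52
Sum = 5+12+24+37+52 = 130.
Difference = 176 − 130 = 46.

46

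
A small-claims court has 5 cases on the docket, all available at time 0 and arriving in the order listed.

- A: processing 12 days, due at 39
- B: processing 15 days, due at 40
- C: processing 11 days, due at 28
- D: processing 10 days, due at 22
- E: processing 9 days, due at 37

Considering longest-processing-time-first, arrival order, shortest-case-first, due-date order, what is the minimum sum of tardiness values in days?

20

LPT (decreasing processing time): B A C D E.
B: 0→15, due 40, tardiness 0
A: 15→27, due 39, tardiness 0
C: 27→38, due 28, tardiness 10
D: 38→48, due 22, tardiness 26
E: 48→57, due 37, tardiness 20
Sum = 0+0+10+26+20 = 56.
FIFO (arrival order): A B C D E.
A: 0→12, due 39, tardiness 0
B: 12→27, due 40, tardiness 0
C: 27→38, due 28, tardiness 10
D: 38→48, due 22, tardiness 26
E: 48→57, due 37, tardiness 20
Sum = 0+0+10+26+20 = 56.
SPT (increasing processing time): E D C A B.
E: 0→9, due 37, tardiness 0
D: 9→19, due 22, tardiness 0
C: 19→30, due 28, tardiness 2
A: 30→42, due 39, tardiness 3
B: 42→57, due 40, tardiness 17
Sum = 0+0+2+3+17 = 22.
EDD (increasing due date): D C E A B.
D: 0→10, due 22, tardiness 0
C: 10→21, due 28, tardiness 0
E: 21→30, due 37, tardiness 0
A: 30→42, due 39, tardiness 3
B: 42→57, due 40, tardiness 17
Sum = 0+0+0+3+17 = 20.
LPT 56, FIFO 56, SPT 22, EDD 20 → minimum 20.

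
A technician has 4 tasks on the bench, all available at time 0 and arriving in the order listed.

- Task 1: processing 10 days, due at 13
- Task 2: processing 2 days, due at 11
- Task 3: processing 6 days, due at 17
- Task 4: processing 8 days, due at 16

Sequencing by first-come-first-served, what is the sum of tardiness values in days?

12

FIFO (arrival order): Task 1 Task 2 Task 3 Task 4.
Task 1: 0→10, due 13, tardiness 0
Task 2: 10→12, due 11, tardiness 1
Task 3: 12→18, due 17, tardiness 1
Task 4: 18→26, due 16, tardiness 10
Sum = 0+1+1+10 = 12.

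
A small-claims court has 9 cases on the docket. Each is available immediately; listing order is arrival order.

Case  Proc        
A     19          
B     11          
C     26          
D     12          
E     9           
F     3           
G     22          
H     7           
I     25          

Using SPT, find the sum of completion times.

SPT (increasing processing time): F H E B D A G I C.
F: 0→3
H: 3→10
E: 10→19
B: 19→30
D: 30→42
A: 42→61
G: 61→83
I: 83→108
C: 108→134
Sum = 3+10+19+30+42+61+83+108+134 = 490.

490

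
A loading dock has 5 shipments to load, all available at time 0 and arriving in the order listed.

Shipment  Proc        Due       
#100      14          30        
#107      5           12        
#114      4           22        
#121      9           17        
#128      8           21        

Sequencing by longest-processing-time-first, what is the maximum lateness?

LPT (decreasing processing time): #100 #121 #128 #107 #114.
#100: 0→14, due 30, lateness -16
#121: 14→23, due 17, lateness 6
#128: 23→31, due 21, lateness 10
#107: 31→36, due 12, lateness 24
#114: 36→40, due 22, lateness 18
Maximum = 24.

24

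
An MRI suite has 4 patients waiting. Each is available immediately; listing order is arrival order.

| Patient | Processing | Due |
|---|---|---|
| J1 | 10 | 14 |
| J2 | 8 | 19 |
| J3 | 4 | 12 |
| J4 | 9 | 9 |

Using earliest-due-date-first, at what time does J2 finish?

EDD (increasing due date): J4 J3 J1 J2.
J4: 0→9
J3: 9→13
J1: 13→23
J2: 23→31

31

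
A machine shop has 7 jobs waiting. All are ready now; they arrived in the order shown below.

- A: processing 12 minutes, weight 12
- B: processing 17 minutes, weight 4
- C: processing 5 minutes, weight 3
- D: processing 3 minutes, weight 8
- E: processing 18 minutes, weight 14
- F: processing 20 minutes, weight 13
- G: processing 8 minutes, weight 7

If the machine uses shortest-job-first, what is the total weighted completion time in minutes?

2637

SPT (increasing processing time): D C G A B E F.
D: finishes 3, weight 8, w·C = 24
C: finishes 8, weight 3, w·C = 24
G: finishes 16, weight 7, w·C = 112
A: finishes 28, weight 12, w·C = 336
B: finishes 45, weight 4, w·C = 180
E: finishes 63, weight 14, w·C = 882
F: finishes 83, weight 13, w·C = 1079
Sum = 24+24+112+336+180+882+1079 = 2637.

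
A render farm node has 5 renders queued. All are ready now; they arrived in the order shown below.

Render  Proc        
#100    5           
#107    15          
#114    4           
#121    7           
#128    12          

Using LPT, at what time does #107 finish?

LPT (decreasing processing time): #107 #128 #121 #100 #114.
#107: 0→15

15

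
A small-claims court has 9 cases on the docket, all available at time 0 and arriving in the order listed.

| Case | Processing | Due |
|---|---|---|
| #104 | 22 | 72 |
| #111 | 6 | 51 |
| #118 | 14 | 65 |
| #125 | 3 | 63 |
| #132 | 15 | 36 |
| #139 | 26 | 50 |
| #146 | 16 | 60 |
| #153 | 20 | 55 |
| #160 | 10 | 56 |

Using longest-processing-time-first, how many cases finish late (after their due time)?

LPT (decreasing processing time): #139 #104 #153 #146 #132 #118 #160 #111 #125.
#139: 0→26, due 50, tardiness 0
#104: 26→48, due 72, tardiness 0
#153: 48→68, due 55, tardiness 13
#146: 68→84, due 60, tardiness 24
#132: 84→99, due 36, tardiness 63
#118: 99→113, due 65, tardiness 48
#160: 113→123, due 56, tardiness 67
#111: 123→129, due 51, tardiness 78
#125: 129→132, due 63, tardiness 69
Late cases: 7.

7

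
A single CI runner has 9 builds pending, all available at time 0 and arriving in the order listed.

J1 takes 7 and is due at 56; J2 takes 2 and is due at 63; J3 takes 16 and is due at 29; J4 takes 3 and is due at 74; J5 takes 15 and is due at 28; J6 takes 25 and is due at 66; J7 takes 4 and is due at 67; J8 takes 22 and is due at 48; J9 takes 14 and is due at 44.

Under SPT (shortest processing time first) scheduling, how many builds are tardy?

4

SPT (increasing processing time): J2 J4 J7 J1 J9 J5 J3 J8 J6.
J2: 0→2, due 63, tardiness 0
J4: 2→5, due 74, tardiness 0
J7: 5→9, due 67, tardiness 0
J1: 9→16, due 56, tardiness 0
J9: 16→30, due 44, tardiness 0
J5: 30→45, due 28, tardiness 17
J3: 45→61, due 29, tardiness 32
J8: 61→83, due 48, tardiness 35
J6: 83→108, due 66, tardiness 42
Late builds: 4.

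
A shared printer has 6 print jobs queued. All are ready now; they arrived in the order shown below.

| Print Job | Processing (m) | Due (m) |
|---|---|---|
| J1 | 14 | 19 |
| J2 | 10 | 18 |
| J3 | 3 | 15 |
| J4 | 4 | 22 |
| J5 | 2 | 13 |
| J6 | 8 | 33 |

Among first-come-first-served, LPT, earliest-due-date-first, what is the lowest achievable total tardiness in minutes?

29

FIFO (arrival order): J1 J2 J3 J4 J5 J6.
J1: 0→14, due 19, tardiness 0
J2: 14→24, due 18, tardiness 6
J3: 24→27, due 15, tardiness 12
J4: 27→31, due 22, tardiness 9
J5: 31→33, due 13, tardiness 20
J6: 33→41, due 33, tardiness 8
Sum = 0+6+12+9+20+8 = 55.
LPT (decreasing processing time): J1 J2 J6 J4 J3 J5.
J1: 0→14, due 19, tardiness 0
J2: 14→24, due 18, tardiness 6
J6: 24→32, due 33, tardiness 0
J4: 32→36, due 22, tardiness 14
J3: 36→39, due 15, tardiness 24
J5: 39→41, due 13, tardiness 28
Sum = 0+6+0+14+24+28 = 72.
EDD (increasing due date): J5 J3 J2 J1 J4 J6.
J5: 0→2, due 13, tardiness 0
J3: 2→5, due 15, tardiness 0
J2: 5→15, due 18, tardiness 0
J1: 15→29, due 19, tardiness 10
J4: 29→33, due 22, tardiness 11
J6: 33→41, due 33, tardiness 8
Sum = 0+0+0+10+11+8 = 29.
FIFO 55, LPT 72, EDD 29 → minimum 29.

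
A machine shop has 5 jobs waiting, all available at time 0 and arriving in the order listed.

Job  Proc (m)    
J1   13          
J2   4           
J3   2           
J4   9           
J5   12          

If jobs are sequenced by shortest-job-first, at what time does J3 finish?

2

SPT (increasing processing time): J3 J2 J4 J5 J1.
J3: 0→2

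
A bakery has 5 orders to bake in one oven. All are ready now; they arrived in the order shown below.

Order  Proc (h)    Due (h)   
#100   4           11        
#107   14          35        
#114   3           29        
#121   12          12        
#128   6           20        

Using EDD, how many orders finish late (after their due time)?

EDD (increasing due date): #100 #121 #128 #114 #107.
#100: 0→4, due 11, tardiness 0
#121: 4→16, due 12, tardiness 4
#128: 16→22, due 20, tardiness 2
#114: 22→25, due 29, tardiness 0
#107: 25→39, due 35, tardiness 4
Late orders: 3.

3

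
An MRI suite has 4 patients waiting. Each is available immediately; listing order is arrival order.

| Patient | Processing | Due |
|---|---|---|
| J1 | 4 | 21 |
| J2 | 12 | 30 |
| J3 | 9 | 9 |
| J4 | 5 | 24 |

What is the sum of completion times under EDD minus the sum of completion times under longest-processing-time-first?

EDD (increasing due date): J3 J1 J4 J2.
J3: 0→9
J1: 9→13
J4: 13→18
J2: 18→30
Sum = 9+13+18+30 = 70.
LPT (decreasing processing time): J2 J3 J4 J1.
J2: 0→12
J3: 12→21
J4: 21→26
J1: 26→30
Sum = 12+21+26+30 = 89.
Difference = 70 − 89 = -19.

-19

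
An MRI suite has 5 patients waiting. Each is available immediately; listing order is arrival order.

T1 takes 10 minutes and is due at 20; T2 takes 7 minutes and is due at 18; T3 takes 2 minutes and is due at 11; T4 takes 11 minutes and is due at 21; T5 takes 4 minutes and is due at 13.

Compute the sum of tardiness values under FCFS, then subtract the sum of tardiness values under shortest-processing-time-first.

22

FIFO (arrival order): T1 T2 T3 T4 T5.
T1: 0→10, due 20, tardiness 0
T2: 10→17, due 18, tardiness 0
T3: 17→19, due 11, tardiness 8
T4: 19→30, due 21, tardiness 9
T5: 30→34, due 13, tardiness 21
Sum = 0+0+8+9+21 = 38.
SPT (increasing processing time): T3 T5 T2 T1 T4.
T3: 0→2, due 11, tardiness 0
T5: 2→6, due 13, tardiness 0
T2: 6→13, due 18, tardiness 0
T1: 13→23, due 20, tardiness 3
T4: 23→34, due 21, tardiness 13
Sum = 0+0+0+3+13 = 16.
Difference = 38 − 16 = 22.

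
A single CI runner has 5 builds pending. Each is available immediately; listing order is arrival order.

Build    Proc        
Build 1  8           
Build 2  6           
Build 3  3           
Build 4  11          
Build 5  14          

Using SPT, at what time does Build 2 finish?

SPT (increasing processing time): Build 3 Build 2 Build 1 Build 4 Build 5.
Build 3: 0→3
Build 2: 3→9

9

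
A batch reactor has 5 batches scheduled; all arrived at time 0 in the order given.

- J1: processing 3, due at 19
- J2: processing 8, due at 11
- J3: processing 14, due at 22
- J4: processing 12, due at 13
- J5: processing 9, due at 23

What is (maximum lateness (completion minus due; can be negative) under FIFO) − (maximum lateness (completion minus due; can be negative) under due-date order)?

1

FIFO (arrival order): J1 J2 J3 J4 J5.
J1: 0→3, due 19, lateness -16
J2: 3→11, due 11, lateness 0
J3: 11→25, due 22, lateness 3
J4: 25→37, due 13, lateness 24
J5: 37→46, due 23, lateness 23
Maximum = 24.
EDD (increasing due date): J2 J4 J1 J3 J5.
J2: 0→8, due 11, lateness -3
J4: 8→20, due 13, lateness 7
J1: 20→23, due 19, lateness 4
J3: 23→37, due 22, lateness 15
J5: 37→46, due 23, lateness 23
Maximum = 23.
Difference = 24 − 23 = 1.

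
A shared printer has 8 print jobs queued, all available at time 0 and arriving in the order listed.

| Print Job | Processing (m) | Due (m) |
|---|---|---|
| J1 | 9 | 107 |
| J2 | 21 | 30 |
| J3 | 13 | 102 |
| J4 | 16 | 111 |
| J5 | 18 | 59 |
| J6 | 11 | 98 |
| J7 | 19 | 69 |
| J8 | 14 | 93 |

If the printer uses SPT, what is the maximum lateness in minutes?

SPT (increasing processing time): J1 J6 J3 J8 J4 J5 J7 J2.
J1: 0→9, due 107, lateness -98
J6: 9→20, due 98, lateness -78
J3: 20→33, due 102, lateness -69
J8: 33→47, due 93, lateness -46
J4: 47→63, due 111, lateness -48
J5: 63→81, due 59, lateness 22
J7: 81→100, due 69, lateness 31
J2: 100→121, due 30, lateness 91
Maximum = 91.

91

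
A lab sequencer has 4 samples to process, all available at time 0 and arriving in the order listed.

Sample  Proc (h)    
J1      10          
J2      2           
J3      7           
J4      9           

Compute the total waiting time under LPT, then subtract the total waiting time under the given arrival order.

14

LPT (decreasing processing time): J1 J4 J3 J2.
J1: waits 0, runs 0→10
J4: waits 10, runs 10→19
J3: waits 19, runs 19→26
J2: waits 26, runs 26→28
Sum = 0+10+19+26 = 55.
FIFO (arrival order): J1 J2 J3 J4.
J1: waits 0, runs 0→10
J2: waits 10, runs 10→12
J3: waits 12, runs 12→19
J4: waits 19, runs 19→28
Sum = 0+10+12+19 = 41.
Difference = 55 − 41 = 14.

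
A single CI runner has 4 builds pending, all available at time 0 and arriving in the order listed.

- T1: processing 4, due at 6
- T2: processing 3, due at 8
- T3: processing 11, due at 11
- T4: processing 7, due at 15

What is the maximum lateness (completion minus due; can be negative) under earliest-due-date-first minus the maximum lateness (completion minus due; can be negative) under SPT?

EDD (increasing due date): T1 T2 T3 T4.
T1: 0→4, due 6, lateness -2
T2: 4→7, due 8, lateness -1
T3: 7→18, due 11, lateness 7
T4: 18→25, due 15, lateness 10
Maximum = 10.
SPT (increasing processing time): T2 T1 T4 T3.
T2: 0→3, due 8, lateness -5
T1: 3→7, due 6, lateness 1
T4: 7→14, due 15, lateness -1
T3: 14→25, due 11, lateness 14
Maximum = 14.
Difference = 10 − 14 = -4.

-4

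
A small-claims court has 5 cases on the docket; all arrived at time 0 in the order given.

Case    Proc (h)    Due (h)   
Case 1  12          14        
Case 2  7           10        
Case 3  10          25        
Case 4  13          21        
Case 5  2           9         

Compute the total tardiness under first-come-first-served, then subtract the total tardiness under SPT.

FIFO (arrival order): Case 1 Case 2 Case 3 Case 4 Case 5.
Case 1: 0→12, due 14, tardiness 0
Case 2: 12→19, due 10, tardiness 9
Case 3: 19→29, due 25, tardiness 4
Case 4: 29→42, due 21, tardiness 21
Case 5: 42→44, due 9, tardiness 35
Sum = 0+9+4+21+35 = 69.
SPT (increasing processing time): Case 5 Case 2 Case 3 Case 1 Case 4.
Case 5: 0→2, due 9, tardiness 0
Case 2: 2→9, due 10, tardiness 0
Case 3: 9→19, due 25, tardiness 0
Case 1: 19→31, due 14, tardiness 17
Case 4: 31→44, due 21, tardiness 23
Sum = 0+0+0+17+23 = 40.
Difference = 69 − 40 = 29.

29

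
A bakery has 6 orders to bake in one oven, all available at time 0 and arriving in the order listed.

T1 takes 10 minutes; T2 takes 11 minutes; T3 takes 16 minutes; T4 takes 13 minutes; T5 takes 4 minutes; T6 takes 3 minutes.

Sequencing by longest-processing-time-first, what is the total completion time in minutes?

246

LPT (decreasing processing time): T3 T4 T2 T1 T5 T6.
T3: 0→16
T4: 16→29
T2: 29→40
T1: 40→50
T5: 50→54
T6: 54→57
Sum = 16+29+40+50+54+57 = 246.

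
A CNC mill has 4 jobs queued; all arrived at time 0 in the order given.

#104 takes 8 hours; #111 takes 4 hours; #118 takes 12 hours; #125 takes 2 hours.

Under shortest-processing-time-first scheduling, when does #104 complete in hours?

14

SPT (increasing processing time): #125 #111 #104 #118.
#125: 0→2
#111: 2→6
#104: 6→14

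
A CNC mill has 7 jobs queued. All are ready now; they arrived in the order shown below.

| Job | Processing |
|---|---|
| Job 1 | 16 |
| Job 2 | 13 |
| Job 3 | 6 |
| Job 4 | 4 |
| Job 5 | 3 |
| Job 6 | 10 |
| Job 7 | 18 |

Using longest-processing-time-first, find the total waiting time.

286

LPT (decreasing processing time): Job 7 Job 1 Job 2 Job 6 Job 3 Job 4 Job 5.
Job 7: waits 0, runs 0→18
Job 1: waits 18, runs 18→34
Job 2: waits 34, runs 34→47
Job 6: waits 47, runs 47→57
Job 3: waits 57, runs 57→63
Job 4: waits 63, runs 63→67
Job 5: waits 67, runs 67→70
Sum = 0+18+34+47+57+63+67 = 286.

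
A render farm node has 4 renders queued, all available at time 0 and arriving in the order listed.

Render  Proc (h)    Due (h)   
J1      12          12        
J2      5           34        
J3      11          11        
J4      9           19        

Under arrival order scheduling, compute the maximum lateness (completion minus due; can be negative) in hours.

18

FIFO (arrival order): J1 J2 J3 J4.
J1: 0→12, due 12, lateness 0
J2: 12→17, due 34, lateness -17
J3: 17→28, due 11, lateness 17
J4: 28→37, due 19, lateness 18
Maximum = 18.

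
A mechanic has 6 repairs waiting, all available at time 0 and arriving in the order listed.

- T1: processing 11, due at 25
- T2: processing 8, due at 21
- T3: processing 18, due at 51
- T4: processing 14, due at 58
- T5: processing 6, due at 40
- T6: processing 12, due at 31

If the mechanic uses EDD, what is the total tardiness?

EDD (increasing due date): T2 T1 T6 T5 T3 T4.
T2: 0→8, due 21, tardiness 0
T1: 8→19, due 25, tardiness 0
T6: 19→31, due 31, tardiness 0
T5: 31→37, due 40, tardiness 0
T3: 37→55, due 51, tardiness 4
T4: 55→69, due 58, tardiness 11
Sum = 0+0+0+0+4+11 = 15.

15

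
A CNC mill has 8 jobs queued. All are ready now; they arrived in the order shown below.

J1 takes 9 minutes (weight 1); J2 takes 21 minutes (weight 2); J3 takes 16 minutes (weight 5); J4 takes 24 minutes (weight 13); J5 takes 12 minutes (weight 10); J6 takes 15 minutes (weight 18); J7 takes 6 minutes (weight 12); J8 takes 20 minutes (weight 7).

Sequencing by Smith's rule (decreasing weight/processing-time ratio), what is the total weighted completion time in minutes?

WSPT (decreasing weight/processing-time ratio): J7 J6 J5 J4 J8 J3 J1 J2.
J7: finishes 6, weight 12, w·C = 72
J6: finishes 21, weight 18, w·C = 378
J5: finishes 33, weight 10, w·C = 330
J4: finishes 57, weight 13, w·C = 741
J8: finishes 77, weight 7, w·C = 539
J3: finishes 93, weight 5, w·C = 465
J1: finishes 102, weight 1, w·C = 102
J2: finishes 123, weight 2, w·C = 246
Sum = 72+378+330+741+539+465+102+246 = 2873.

2873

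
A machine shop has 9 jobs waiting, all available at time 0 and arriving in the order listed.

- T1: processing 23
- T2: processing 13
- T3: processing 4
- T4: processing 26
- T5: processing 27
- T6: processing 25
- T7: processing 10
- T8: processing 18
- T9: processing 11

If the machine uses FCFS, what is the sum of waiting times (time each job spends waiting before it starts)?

650

FIFO (arrival order): T1 T2 T3 T4 T5 T6 T7 T8 T9.
T1: waits 0, runs 0→23
T2: waits 23, runs 23→36
T3: waits 36, runs 36→40
T4: waits 40, runs 40→66
T5: waits 66, runs 66→93
T6: waits 93, runs 93→118
T7: waits 118, runs 118→128
T8: waits 128, runs 128→146
T9: waits 146, runs 146→157
Sum = 0+23+36+40+66+93+118+128+146 = 650.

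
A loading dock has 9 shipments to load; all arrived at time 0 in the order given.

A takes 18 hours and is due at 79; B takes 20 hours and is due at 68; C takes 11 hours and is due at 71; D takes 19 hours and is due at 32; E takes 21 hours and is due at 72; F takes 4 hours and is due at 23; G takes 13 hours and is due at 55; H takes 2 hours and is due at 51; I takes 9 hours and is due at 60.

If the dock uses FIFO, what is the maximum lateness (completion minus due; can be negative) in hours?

FIFO (arrival order): A B C D E F G H I.
A: 0→18, due 79, lateness -61
B: 18→38, due 68, lateness -30
C: 38→49, due 71, lateness -22
D: 49→68, due 32, lateness 36
E: 68→89, due 72, lateness 17
F: 89→93, due 23, lateness 70
G: 93→106, due 55, lateness 51
H: 106→108, due 51, lateness 57
I: 108→117, due 60, lateness 57
Maximum = 70.

70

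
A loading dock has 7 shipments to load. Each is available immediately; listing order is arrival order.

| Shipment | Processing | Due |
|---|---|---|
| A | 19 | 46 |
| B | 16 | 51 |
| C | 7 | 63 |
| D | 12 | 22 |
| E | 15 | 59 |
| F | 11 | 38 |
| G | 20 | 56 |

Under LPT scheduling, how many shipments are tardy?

LPT (decreasing processing time): G A B E D F C.
G: 0→20, due 56, tardiness 0
A: 20→39, due 46, tardiness 0
B: 39→55, due 51, tardiness 4
E: 55→70, due 59, tardiness 11
D: 70→82, due 22, tardiness 60
F: 82→93, due 38, tardiness 55
C: 93→100, due 63, tardiness 37
Late shipments: 5.

5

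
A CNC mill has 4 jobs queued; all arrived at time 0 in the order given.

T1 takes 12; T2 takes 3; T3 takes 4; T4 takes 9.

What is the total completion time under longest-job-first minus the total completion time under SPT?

LPT (decreasing processing time): T1 T4 T3 T2.
T1: 0→12
T4: 12→21
T3: 21→25
T2: 25→28
Sum = 12+21+25+28 = 86.
SPT (increasing processing time): T2 T3 T4 T1.
T2: 0→3
T3: 3→7
T4: 7→16
T1: 16→28
Sum = 3+7+16+28 = 54.
Difference = 86 − 54 = 32.

32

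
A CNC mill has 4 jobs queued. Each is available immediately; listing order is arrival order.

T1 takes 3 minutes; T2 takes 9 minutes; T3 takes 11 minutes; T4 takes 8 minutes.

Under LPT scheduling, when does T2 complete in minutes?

LPT (decreasing processing time): T3 T2 T4 T1.
T3: 0→11
T2: 11→20

20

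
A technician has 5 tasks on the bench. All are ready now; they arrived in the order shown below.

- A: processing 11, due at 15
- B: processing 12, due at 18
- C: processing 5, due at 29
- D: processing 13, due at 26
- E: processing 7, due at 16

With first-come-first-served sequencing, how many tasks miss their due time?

3

FIFO (arrival order): A B C D E.
A: 0→11, due 15, tardiness 0
B: 11→23, due 18, tardiness 5
C: 23→28, due 29, tardiness 0
D: 28→41, due 26, tardiness 15
E: 41→48, due 16, tardiness 32
Late tasks: 3.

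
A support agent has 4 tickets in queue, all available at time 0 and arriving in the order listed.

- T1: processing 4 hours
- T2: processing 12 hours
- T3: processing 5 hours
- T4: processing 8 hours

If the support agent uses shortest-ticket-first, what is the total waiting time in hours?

SPT (increasing processing time): T1 T3 T4 T2.
T1: waits 0, runs 0→4
T3: waits 4, runs 4→9
T4: waits 9, runs 9→17
T2: waits 17, runs 17→29
Sum = 0+4+9+17 = 30.

30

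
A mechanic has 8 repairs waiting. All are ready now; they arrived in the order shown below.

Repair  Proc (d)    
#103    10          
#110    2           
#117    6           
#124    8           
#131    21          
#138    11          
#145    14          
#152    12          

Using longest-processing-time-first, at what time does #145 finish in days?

LPT (decreasing processing time): #131 #145 #152 #138 #103 #124 #117 #110.
#131: 0→21
#145: 21→35

35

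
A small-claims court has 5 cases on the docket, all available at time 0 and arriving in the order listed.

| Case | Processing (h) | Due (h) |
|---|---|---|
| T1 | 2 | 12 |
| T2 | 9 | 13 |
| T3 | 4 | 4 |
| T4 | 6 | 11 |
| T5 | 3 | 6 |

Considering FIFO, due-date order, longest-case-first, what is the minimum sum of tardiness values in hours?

FIFO (arrival order): T1 T2 T3 T4 T5.
T1: 0→2, due 12, tardiness 0
T2: 2→11, due 13, tardiness 0
T3: 11→15, due 4, tardiness 11
T4: 15→21, due 11, tardiness 10
T5: 21→24, due 6, tardiness 18
Sum = 0+0+11+10+18 = 39.
EDD (increasing due date): T3 T5 T4 T1 T2.
T3: 0→4, due 4, tardiness 0
T5: 4→7, due 6, tardiness 1
T4: 7→13, due 11, tardiness 2
T1: 13→15, due 12, tardiness 3
T2: 15→24, due 13, tardiness 11
Sum = 0+1+2+3+11 = 17.
LPT (decreasing processing time): T2 T4 T3 T5 T1.
T2: 0→9, due 13, tardiness 0
T4: 9→15, due 11, tardiness 4
T3: 15→19, due 4, tardiness 15
T5: 19→22, due 6, tardiness 16
T1: 22→24, due 12, tardiness 12
Sum = 0+4+15+16+12 = 47.
FIFO 39, EDD 17, LPT 47 → minimum 17.

17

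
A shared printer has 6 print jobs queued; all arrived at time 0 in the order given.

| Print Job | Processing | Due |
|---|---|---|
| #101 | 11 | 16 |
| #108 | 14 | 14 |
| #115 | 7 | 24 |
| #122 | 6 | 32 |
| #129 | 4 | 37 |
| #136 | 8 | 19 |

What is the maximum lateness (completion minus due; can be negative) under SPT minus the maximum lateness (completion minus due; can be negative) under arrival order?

5

SPT (increasing processing time): #129 #122 #115 #136 #101 #108.
#129: 0→4, due 37, lateness -33
#122: 4→10, due 32, lateness -22
#115: 10→17, due 24, lateness -7
#136: 17→25, due 19, lateness 6
#101: 25→36, due 16, lateness 20
#108: 36→50, due 14, lateness 36
Maximum = 36.
FIFO (arrival order): #101 #108 #115 #122 #129 #136.
#101: 0→11, due 16, lateness -5
#108: 11→25, due 14, lateness 11
#115: 25→32, due 24, lateness 8
#122: 32→38, due 32, lateness 6
#129: 38→42, due 37, lateness 5
#136: 42→50, due 19, lateness 31
Maximum = 31.
Difference = 36 − 31 = 5.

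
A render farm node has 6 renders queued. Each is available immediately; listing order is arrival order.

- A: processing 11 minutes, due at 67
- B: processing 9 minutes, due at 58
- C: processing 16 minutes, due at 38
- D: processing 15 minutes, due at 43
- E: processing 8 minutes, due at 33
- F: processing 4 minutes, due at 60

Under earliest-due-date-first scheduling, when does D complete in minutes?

39

EDD (increasing due date): E C D B F A.
E: 0→8
C: 8→24
D: 24→39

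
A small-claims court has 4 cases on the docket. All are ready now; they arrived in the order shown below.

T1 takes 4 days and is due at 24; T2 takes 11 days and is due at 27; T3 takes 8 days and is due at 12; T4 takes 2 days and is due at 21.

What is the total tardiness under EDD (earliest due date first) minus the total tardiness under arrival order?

EDD (increasing due date): T3 T4 T1 T2.
T3: 0→8, due 12, tardiness 0
T4: 8→10, due 21, tardiness 0
T1: 10→14, due 24, tardiness 0
T2: 14→25, due 27, tardiness 0
Sum = 0+0+0+0 = 0.
FIFO (arrival order): T1 T2 T3 T4.
T1: 0→4, due 24, tardiness 0
T2: 4→15, due 27, tardiness 0
T3: 15→23, due 12, tardiness 11
T4: 23→25, due 21, tardiness 4
Sum = 0+0+11+4 = 15.
Difference = 0 − 15 = -15.

-15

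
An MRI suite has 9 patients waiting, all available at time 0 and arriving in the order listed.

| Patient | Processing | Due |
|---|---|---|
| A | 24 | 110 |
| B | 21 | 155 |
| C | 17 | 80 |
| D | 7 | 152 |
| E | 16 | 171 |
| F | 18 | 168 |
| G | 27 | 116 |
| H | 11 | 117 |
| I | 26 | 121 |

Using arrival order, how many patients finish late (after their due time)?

3

FIFO (arrival order): A B C D E F G H I.
A: 0→24, due 110, tardiness 0
B: 24→45, due 155, tardiness 0
C: 45→62, due 80, tardiness 0
D: 62→69, due 152, tardiness 0
E: 69→85, due 171, tardiness 0
F: 85→103, due 168, tardiness 0
G: 103→130, due 116, tardiness 14
H: 130→141, due 117, tardiness 24
I: 141→167, due 121, tardiness 46
Late patients: 3.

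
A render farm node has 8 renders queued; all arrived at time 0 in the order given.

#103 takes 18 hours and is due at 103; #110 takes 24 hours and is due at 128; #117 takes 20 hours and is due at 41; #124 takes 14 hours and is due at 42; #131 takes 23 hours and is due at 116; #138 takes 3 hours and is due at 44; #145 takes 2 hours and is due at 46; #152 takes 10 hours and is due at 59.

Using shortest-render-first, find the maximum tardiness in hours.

SPT (increasing processing time): #145 #138 #152 #124 #103 #117 #131 #110.
#145: 0→2, due 46, tardiness 0
#138: 2→5, due 44, tardiness 0
#152: 5→15, due 59, tardiness 0
#124: 15→29, due 42, tardiness 0
#103: 29→47, due 103, tardiness 0
#117: 47→67, due 41, tardiness 26
#131: 67→90, due 116, tardiness 0
#110: 90→114, due 128, tardiness 0
Maximum = 26.

26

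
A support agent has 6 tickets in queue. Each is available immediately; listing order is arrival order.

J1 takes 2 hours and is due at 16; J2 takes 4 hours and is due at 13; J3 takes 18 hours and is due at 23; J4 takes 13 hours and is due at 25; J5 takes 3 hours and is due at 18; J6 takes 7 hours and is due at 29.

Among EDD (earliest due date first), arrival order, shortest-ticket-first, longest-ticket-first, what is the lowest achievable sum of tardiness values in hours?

EDD (increasing due date): J2 J1 J5 J3 J4 J6.
J2: 0→4, due 13, tardiness 0
J1: 4→6, due 16, tardiness 0
J5: 6→9, due 18, tardiness 0
J3: 9→27, due 23, tardiness 4
J4: 27→40, due 25, tardiness 15
J6: 40→47, due 29, tardiness 18
Sum = 0+0+0+4+15+18 = 37.
FIFO (arrival order): J1 J2 J3 J4 J5 J6.
J1: 0→2, due 16, tardiness 0
J2: 2→6, due 13, tardiness 0
J3: 6→24, due 23, tardiness 1
J4: 24→37, due 25, tardiness 12
J5: 37→40, due 18, tardiness 22
J6: 40→47, due 29, tardiness 18
Sum = 0+0+1+12+22+18 = 53.
SPT (increasing processing time): J1 J5 J2 J6 J4 J3.
J1: 0→2, due 16, tardiness 0
J5: 2→5, due 18, tardiness 0
J2: 5→9, due 13, tardiness 0
J6: 9→16, due 29, tardiness 0
J4: 16→29, due 25, tardiness 4
J3: 29→47, due 23, tardiness 24
Sum = 0+0+0+0+4+24 = 28.
LPT (decreasing processing time): J3 J4 J6 J2 J5 J1.
J3: 0→18, due 23, tardiness 0
J4: 18→31, due 25, tardiness 6
J6: 31→38, due 29, tardiness 9
J2: 38→42, due 13, tardiness 29
J5: 42→45, due 18, tardiness 27
J1: 45→47, due 16, tardiness 31
Sum = 0+6+9+29+27+31 = 102.
EDD 37, FIFO 53, SPT 28, LPT 102 → minimum 28.

28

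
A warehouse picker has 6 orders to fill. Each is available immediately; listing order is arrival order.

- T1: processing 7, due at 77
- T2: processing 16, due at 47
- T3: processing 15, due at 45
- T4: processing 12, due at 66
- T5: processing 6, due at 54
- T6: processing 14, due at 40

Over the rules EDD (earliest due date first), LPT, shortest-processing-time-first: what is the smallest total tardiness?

EDD (increasing due date): T6 T3 T2 T5 T4 T1.
T6: 0→14, due 40, tardiness 0
T3: 14→29, due 45, tardiness 0
T2: 29→45, due 47, tardiness 0
T5: 45→51, due 54, tardiness 0
T4: 51→63, due 66, tardiness 0
T1: 63→70, due 77, tardiness 0
Sum = 0+0+0+0+0+0 = 0.
LPT (decreasing processing time): T2 T3 T6 T4 T1 T5.
T2: 0→16, due 47, tardiness 0
T3: 16→31, due 45, tardiness 0
T6: 31→45, due 40, tardiness 5
T4: 45→57, due 66, tardiness 0
T1: 57→64, due 77, tardiness 0
T5: 64→70, due 54, tardiness 16
Sum = 0+0+5+0+0+16 = 21.
SPT (increasing processing time): T5 T1 T4 T6 T3 T2.
T5: 0→6, due 54, tardiness 0
T1: 6→13, due 77, tardiness 0
T4: 13→25, due 66, tardiness 0
T6: 25→39, due 40, tardiness 0
T3: 39→54, due 45, tardiness 9
T2: 54→70, due 47, tardiness 23
Sum = 0+0+0+0+9+23 = 32.
EDD 0, LPT 21, SPT 32 → minimum 0.

0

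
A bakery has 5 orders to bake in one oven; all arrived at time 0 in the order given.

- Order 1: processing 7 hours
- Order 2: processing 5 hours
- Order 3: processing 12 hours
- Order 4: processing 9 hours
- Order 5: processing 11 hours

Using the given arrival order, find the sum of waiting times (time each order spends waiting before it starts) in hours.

76

FIFO (arrival order): Order 1 Order 2 Order 3 Order 4 Order 5.
Order 1: waits 0, runs 0→7
Order 2: waits 7, runs 7→12
Order 3: waits 12, runs 12→24
Order 4: waits 24, runs 24→33
Order 5: waits 33, runs 33→44
Sum = 0+7+12+24+33 = 76.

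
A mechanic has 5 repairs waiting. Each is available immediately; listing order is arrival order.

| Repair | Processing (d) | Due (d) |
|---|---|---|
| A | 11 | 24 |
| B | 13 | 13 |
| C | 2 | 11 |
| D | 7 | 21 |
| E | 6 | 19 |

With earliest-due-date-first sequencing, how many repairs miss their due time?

4

EDD (increasing due date): C B E D A.
C: 0→2, due 11, tardiness 0
B: 2→15, due 13, tardiness 2
E: 15→21, due 19, tardiness 2
D: 21→28, due 21, tardiness 7
A: 28→39, due 24, tardiness 15
Late repairs: 4.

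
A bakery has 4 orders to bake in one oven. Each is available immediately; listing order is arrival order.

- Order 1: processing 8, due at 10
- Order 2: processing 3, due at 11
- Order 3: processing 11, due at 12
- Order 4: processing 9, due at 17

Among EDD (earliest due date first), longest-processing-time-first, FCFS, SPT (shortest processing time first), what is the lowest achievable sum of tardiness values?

23

EDD (increasing due date): Order 1 Order 2 Order 3 Order 4.
Order 1: 0→8, due 10, tardiness 0
Order 2: 8→11, due 11, tardiness 0
Order 3: 11→22, due 12, tardiness 10
Order 4: 22→31, due 17, tardiness 14
Sum = 0+0+10+14 = 24.
LPT (decreasing processing time): Order 3 Order 4 Order 1 Order 2.
Order 3: 0→11, due 12, tardiness 0
Order 4: 11→20, due 17, tardiness 3
Order 1: 20→28, due 10, tardiness 18
Order 2: 28→31, due 11, tardiness 20
Sum = 0+3+18+20 = 41.
FIFO (arrival order): Order 1 Order 2 Order 3 Order 4.
Order 1: 0→8, due 10, tardiness 0
Order 2: 8→11, due 11, tardiness 0
Order 3: 11→22, due 12, tardiness 10
Order 4: 22→31, due 17, tardiness 14
Sum = 0+0+10+14 = 24.
SPT (increasing processing time): Order 2 Order 1 Order 4 Order 3.
Order 2: 0→3, due 11, tardiness 0
Order 1: 3→11, due 10, tardiness 1
Order 4: 11→20, due 17, tardiness 3
Order 3: 20→31, due 12, tardiness 19
Sum = 0+1+3+19 = 23.
EDD 24, LPT 41, FIFO 24, SPT 23 → minimum 23.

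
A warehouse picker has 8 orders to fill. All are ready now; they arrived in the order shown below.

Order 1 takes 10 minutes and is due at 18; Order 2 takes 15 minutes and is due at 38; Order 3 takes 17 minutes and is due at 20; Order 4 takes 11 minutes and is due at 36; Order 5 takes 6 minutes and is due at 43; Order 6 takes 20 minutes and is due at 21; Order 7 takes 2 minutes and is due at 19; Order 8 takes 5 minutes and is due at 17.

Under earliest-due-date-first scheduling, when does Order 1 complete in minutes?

15

EDD (increasing due date): Order 8 Order 1 Order 7 Order 3 Order 6 Order 4 Order 2 Order 5.
Order 8: 0→5
Order 1: 5→15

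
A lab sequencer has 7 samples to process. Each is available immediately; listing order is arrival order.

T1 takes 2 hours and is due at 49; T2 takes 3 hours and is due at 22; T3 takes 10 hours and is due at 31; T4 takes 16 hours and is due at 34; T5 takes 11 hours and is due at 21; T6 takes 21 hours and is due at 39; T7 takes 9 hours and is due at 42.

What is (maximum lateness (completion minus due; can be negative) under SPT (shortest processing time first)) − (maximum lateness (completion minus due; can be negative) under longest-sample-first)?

-15

SPT (increasing processing time): T1 T2 T7 T3 T5 T4 T6.
T1: 0→2, due 49, lateness -47
T2: 2→5, due 22, lateness -17
T7: 5→14, due 42, lateness -28
T3: 14→24, due 31, lateness -7
T5: 24→35, due 21, lateness 14
T4: 35→51, due 34, lateness 17
T6: 51→72, due 39, lateness 33
Maximum = 33.
LPT (decreasing processing time): T6 T4 T5 T3 T7 T2 T1.
T6: 0→21, due 39, lateness -18
T4: 21→37, due 34, lateness 3
T5: 37→48, due 21, lateness 27
T3: 48→58, due 31, lateness 27
T7: 58→67, due 42, lateness 25
T2: 67→70, due 22, lateness 48
T1: 70→72, due 49, lateness 23
Maximum = 48.
Difference = 33 − 48 = -15.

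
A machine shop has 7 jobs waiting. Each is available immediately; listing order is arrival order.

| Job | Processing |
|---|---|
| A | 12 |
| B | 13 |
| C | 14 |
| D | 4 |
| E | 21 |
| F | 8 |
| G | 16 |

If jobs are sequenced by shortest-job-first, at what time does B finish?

SPT (increasing processing time): D F A B C G E.
D: 0→4
F: 4→12
A: 12→24
B: 24→37

37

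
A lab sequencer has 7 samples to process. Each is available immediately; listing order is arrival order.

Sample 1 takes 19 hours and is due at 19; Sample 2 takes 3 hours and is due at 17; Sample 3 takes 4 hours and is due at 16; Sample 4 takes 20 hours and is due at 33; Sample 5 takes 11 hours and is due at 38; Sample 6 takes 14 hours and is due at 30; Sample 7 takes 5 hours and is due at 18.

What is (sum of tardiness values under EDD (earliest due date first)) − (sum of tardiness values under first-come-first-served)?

-49

EDD (increasing due date): Sample 3 Sample 2 Sample 7 Sample 1 Sample 6 Sample 4 Sample 5.
Sample 3: 0→4, due 16, tardiness 0
Sample 2: 4→7, due 17, tardiness 0
Sample 7: 7→12, due 18, tardiness 0
Sample 1: 12→31, due 19, tardiness 12
Sample 6: 31→45, due 30, tardiness 15
Sample 4: 45→65, due 33, tardiness 32
Sample 5: 65→76, due 38, tardiness 38
Sum = 0+0+0+12+15+32+38 = 97.
FIFO (arrival order): Sample 1 Sample 2 Sample 3 Sample 4 Sample 5 Sample 6 Sample 7.
Sample 1: 0→19, due 19, tardiness 0
Sample 2: 19→22, due 17, tardiness 5
Sample 3: 22→26, due 16, tardiness 10
Sample 4: 26→46, due 33, tardiness 13
Sample 5: 46→57, due 38, tardiness 19
Sample 6: 57→71, due 30, tardiness 41
Sample 7: 71→76, due 18, tardiness 58
Sum = 0+5+10+13+19+41+58 = 146.
Difference = 97 − 146 = -49.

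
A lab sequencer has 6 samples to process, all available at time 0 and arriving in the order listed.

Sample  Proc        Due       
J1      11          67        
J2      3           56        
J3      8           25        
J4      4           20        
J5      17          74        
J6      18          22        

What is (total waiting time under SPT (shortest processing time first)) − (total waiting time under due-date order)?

SPT (increasing processing time): J2 J4 J3 J1 J5 J6.
J2: waits 0, runs 0→3
J4: waits 3, runs 3→7
J3: waits 7, runs 7→15
J1: waits 15, runs 15→26
J5: waits 26, runs 26→43
J6: waits 43, runs 43→61
Sum = 0+3+7+15+26+43 = 94.
EDD (increasing due date): J4 J6 J3 J2 J1 J5.
J4: waits 0, runs 0→4
J6: waits 4, runs 4→22
J3: waits 22, runs 22→30
J2: waits 30, runs 30→33
J1: waits 33, runs 33→44
J5: waits 44, runs 44→61
Sum = 0+4+22+30+33+44 = 133.
Difference = 94 − 133 = -39.

-39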